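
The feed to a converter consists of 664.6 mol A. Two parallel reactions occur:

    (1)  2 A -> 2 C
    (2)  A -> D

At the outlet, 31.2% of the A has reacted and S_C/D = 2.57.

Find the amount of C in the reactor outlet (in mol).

149 mol

Conversion of A: A consumed = 0.312 × 664.6 = 207.4 mol = 2ξ₁ + 1ξ₂.
Selectivity: 2ξ₁ / (1ξ₂) = 2.57 → ξ₁ = 1.285 ξ₂.
Substitute: (2·1.285 + 1) ξ₂ = 207.4 → ξ₂ = 58.08 mol, ξ₁ = 74.64 mol.
Outlet amounts (n = n₀ + Σ ν·ξ):
  A: 664.6 − 2(74.64) − 1(58.08) = 457.2
  C: 0 + 2(74.64) = 149.3
  D: 0 + 1(58.08) = 58.08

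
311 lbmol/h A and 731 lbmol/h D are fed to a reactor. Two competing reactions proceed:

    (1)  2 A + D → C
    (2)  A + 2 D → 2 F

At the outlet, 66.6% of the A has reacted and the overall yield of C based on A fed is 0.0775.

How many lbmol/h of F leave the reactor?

318 lbmol/h

Yield of C: 1ξ₁ / 311 = 0.0775 → ξ₁ = 24.1 lbmol/h.
Conversion of A: 2ξ₁ + 1ξ₂ = 0.666 × 311 = 207.1 → ξ₂ = 158.9 lbmol/h.
Outlet amounts (n = n₀ + Σ ν·ξ):
  A: 311 − 2(24.1) − 1(158.9) = 103.9
  D: 731 − 1(24.1) − 2(158.9) = 389.1
  C: 0 + 1(24.1) = 24.1
  F: 0 + 2(158.9) = 317.8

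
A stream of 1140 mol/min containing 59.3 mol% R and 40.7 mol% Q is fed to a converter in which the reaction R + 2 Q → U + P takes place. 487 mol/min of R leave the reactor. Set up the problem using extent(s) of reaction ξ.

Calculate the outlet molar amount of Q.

For R: n = n₀ − 1ξ → 487 = 676 − 1ξ, giving ξ = 189 mol/min.
Outlet amounts (n = n₀ + ν ξ):
  R: 676 − 1(189) = 487
  Q: 464 − 2(189) = 85.94
  U: 0 + 1(189) = 189
  P: 0 + 1(189) = 189

85.9 mol/min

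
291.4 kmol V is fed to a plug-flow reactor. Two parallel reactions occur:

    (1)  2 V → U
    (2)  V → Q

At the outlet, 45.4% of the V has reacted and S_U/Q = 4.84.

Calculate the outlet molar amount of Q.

12.4 kmol

Conversion of V: V consumed = 0.454 × 291.4 = 132.3 kmol = 2ξ₁ + 1ξ₂.
Selectivity: 1ξ₁ / (1ξ₂) = 4.84 → ξ₁ = 4.84 ξ₂.
Substitute: (2·4.84 + 1) ξ₂ = 132.3 → ξ₂ = 12.39 kmol, ξ₁ = 59.95 kmol.
Outlet amounts (n = n₀ + Σ ν·ξ):
  V: 291.4 − 2(59.95) − 1(12.39) = 159.1
  U: 0 + 1(59.95) = 59.95
  Q: 0 + 1(12.39) = 12.39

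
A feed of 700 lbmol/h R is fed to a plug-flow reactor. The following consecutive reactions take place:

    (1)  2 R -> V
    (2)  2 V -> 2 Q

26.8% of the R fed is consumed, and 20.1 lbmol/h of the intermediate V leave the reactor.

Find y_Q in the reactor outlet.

Conversion of R: R consumed = 2ξ₁ = 0.268 × 700 → ξ₁ = 93.8 lbmol/h.
V balance: n_V = 0 + 1ξ₁ − 2ξ₂ = 20.1 → ξ₂ = (1·93.8 − 20.1)/2 = 36.85 lbmol/h.
Outlet amounts (n = n₀ + Σ ν·ξ):
  R: 700 − 2(93.8) = 512.4
  V: 0 + 1(93.8) − 2(36.85) = 20.1
  Q: 0 + 2(36.85) = 73.7
Total out = 606.2 lbmol/h; y_Q = 73.7 / 606.2 = 0.1216.

0.122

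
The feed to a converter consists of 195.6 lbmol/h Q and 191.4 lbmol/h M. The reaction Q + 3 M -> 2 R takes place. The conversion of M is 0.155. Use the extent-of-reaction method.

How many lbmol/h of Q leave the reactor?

186 lbmol/h

M reacted = 0.155 × 191.4 = 29.67 lbmol/h; ν_M = −3, so ξ = 29.67/3 = 9.889 lbmol/h.
Outlet amounts (n = n₀ + ν ξ):
  Q: 195.6 − 1(9.889) = 185.7
  M: 191.4 − 3(9.889) = 161.7
  R: 0 + 2(9.889) = 19.78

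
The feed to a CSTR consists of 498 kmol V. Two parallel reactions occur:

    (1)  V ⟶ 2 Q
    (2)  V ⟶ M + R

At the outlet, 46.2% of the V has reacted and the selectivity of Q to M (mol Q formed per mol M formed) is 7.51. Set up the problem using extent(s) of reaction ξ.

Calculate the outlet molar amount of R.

48.4 kmol

Conversion of V: V consumed = 0.462 × 498 = 230.1 kmol = 1ξ₁ + 1ξ₂.
Selectivity: 2ξ₁ / (1ξ₂) = 7.51 → ξ₁ = 3.755 ξ₂.
Substitute: (1·3.755 + 1) ξ₂ = 230.1 → ξ₂ = 48.39 kmol, ξ₁ = 181.7 kmol.
Outlet amounts (n = n₀ + Σ ν·ξ):
  V: 498 − 1(181.7) − 1(48.39) = 267.9
  Q: 0 + 2(181.7) = 363.4
  M: 0 + 1(48.39) = 48.39
  R: 0 + 1(48.39) = 48.39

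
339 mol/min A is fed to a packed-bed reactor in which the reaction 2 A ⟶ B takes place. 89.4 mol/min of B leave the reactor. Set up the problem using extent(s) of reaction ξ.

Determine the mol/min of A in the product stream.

160 mol/min

For B: n = n₀ + 1ξ → 89.4 = 0 + 1ξ, giving ξ = 89.4 mol/min.
Outlet amounts (n = n₀ + ν ξ):
  A: 339 − 2(89.4) = 160.2
  B: 0 + 1(89.4) = 89.4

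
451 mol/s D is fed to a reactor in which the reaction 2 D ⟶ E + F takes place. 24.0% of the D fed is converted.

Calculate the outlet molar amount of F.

54.1 mol/s

D reacted = 0.24 × 451 = 108.2 mol/s; ν_D = −2, so ξ = 108.2/2 = 54.12 mol/s.
Outlet amounts (n = n₀ + ν ξ):
  D: 451 − 2(54.12) = 342.8
  E: 0 + 1(54.12) = 54.12
  F: 0 + 1(54.12) = 54.12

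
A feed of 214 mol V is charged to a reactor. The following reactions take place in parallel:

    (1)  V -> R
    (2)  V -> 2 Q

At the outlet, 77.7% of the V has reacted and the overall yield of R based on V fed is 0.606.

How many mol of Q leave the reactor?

Yield of R: 1ξ₁ / 214 = 0.606 → ξ₁ = 129.7 mol.
Conversion of V: 1ξ₁ + 1ξ₂ = 0.777 × 214 = 166.3 → ξ₂ = 36.59 mol.
Outlet amounts (n = n₀ + Σ ν·ξ):
  V: 214 − 1(129.7) − 1(36.59) = 47.72
  R: 0 + 1(129.7) = 129.7
  Q: 0 + 2(36.59) = 73.19

73.2 mol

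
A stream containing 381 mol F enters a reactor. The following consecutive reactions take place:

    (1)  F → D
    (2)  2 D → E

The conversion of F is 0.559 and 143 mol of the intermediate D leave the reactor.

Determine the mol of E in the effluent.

Conversion of F: F consumed = 1ξ₁ = 0.559 × 381 → ξ₁ = 213 mol.
D balance: n_D = 0 + 1ξ₁ − 2ξ₂ = 143 → ξ₂ = (1·213 − 143)/2 = 34.99 mol.
Outlet amounts (n = n₀ + Σ ν·ξ):
  F: 381 − 1(213) = 168
  D: 0 + 1(213) − 2(34.99) = 143
  E: 0 + 1(34.99) = 34.99

35 mol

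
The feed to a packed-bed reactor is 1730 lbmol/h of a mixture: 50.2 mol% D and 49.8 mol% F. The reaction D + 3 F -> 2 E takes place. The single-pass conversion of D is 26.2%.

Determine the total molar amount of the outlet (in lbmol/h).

D reacted = 0.262 × 868.5 = 227.5 lbmol/h; ν_D = −1, so ξ = 227.5/1 = 227.5 lbmol/h.
Outlet amounts (n = n₀ + ν ξ):
  D: 868.5 − 1(227.5) = 640.9
  F: 861.5 − 3(227.5) = 178.9
  E: 0 + 2(227.5) = 455.1
Total out = 640.9 + 178.9 + 455.1 = 1275 lbmol/h.

1270 lbmol/h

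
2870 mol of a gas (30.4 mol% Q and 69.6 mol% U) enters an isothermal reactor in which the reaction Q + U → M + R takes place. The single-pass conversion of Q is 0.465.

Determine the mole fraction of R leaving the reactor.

Q reacted = 0.465 × 872.5 = 405.7 mol; ν_Q = −1, so ξ = 405.7/1 = 405.7 mol.
Outlet amounts (n = n₀ + ν ξ):
  Q: 872.5 − 1(405.7) = 466.8
  U: 1998 − 1(405.7) = 1592
  M: 0 + 1(405.7) = 405.7
  R: 0 + 1(405.7) = 405.7
Total out = 2870 mol; y_R = 405.7 / 2870 = 0.1414.

0.141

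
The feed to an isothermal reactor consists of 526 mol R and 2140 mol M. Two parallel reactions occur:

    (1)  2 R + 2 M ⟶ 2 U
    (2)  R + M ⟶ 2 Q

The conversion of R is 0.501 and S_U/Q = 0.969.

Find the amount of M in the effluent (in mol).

Conversion of R: R consumed = 0.501 × 526 = 263.5 mol = 2ξ₁ + 1ξ₂.
Selectivity: 2ξ₁ / (2ξ₂) = 0.969 → ξ₁ = 0.969 ξ₂.
Substitute: (2·0.969 + 1) ξ₂ = 263.5 → ξ₂ = 89.7 mol, ξ₁ = 86.92 mol.
Outlet amounts (n = n₀ + Σ ν·ξ):
  R: 526 − 2(86.92) − 1(89.7) = 262.5
  M: 2140 − 2(86.92) − 1(89.7) = 1876
  U: 0 + 2(86.92) = 173.8
  Q: 0 + 2(89.7) = 179.4

1880 mol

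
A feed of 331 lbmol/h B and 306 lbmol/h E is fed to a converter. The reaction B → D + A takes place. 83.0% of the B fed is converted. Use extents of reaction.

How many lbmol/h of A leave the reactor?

B reacted = 0.83 × 331 = 274.7 lbmol/h; ν_B = −1, so ξ = 274.7/1 = 274.7 lbmol/h.
Outlet amounts (n = n₀ + ν ξ):
  B: 331 − 1(274.7) = 56.27
  D: 0 + 1(274.7) = 274.7
  A: 0 + 1(274.7) = 274.7
  E: 306 (inert)

275 lbmol/h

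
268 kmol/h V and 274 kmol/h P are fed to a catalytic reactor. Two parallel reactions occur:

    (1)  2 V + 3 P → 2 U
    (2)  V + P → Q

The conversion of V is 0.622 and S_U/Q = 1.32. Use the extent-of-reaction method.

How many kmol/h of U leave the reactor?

94.8 kmol/h

Conversion of V: V consumed = 0.622 × 268 = 166.7 kmol/h = 2ξ₁ + 1ξ₂.
Selectivity: 2ξ₁ / (1ξ₂) = 1.32 → ξ₁ = 0.66 ξ₂.
Substitute: (2·0.66 + 1) ξ₂ = 166.7 → ξ₂ = 71.85 kmol/h, ξ₁ = 47.42 kmol/h.
Outlet amounts (n = n₀ + Σ ν·ξ):
  V: 268 − 2(47.42) − 1(71.85) = 101.3
  P: 274 − 3(47.42) − 1(71.85) = 59.88
  U: 0 + 2(47.42) = 94.84
  Q: 0 + 1(71.85) = 71.85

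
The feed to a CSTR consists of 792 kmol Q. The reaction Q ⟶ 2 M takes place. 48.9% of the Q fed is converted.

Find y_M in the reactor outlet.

Q reacted = 0.489 × 792 = 387.3 kmol; ν_Q = −1, so ξ = 387.3/1 = 387.3 kmol.
Outlet amounts (n = n₀ + ν ξ):
  Q: 792 − 1(387.3) = 404.7
  M: 0 + 2(387.3) = 774.6
Total out = 1179 kmol; y_M = 774.6 / 1179 = 0.6568.

0.657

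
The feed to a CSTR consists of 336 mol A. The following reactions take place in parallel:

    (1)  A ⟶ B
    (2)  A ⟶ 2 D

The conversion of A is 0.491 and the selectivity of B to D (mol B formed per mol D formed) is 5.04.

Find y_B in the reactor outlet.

Conversion of A: A consumed = 0.491 × 336 = 165 mol = 1ξ₁ + 1ξ₂.
Selectivity: 1ξ₁ / (2ξ₂) = 5.04 → ξ₁ = 10.08 ξ₂.
Substitute: (1·10.08 + 1) ξ₂ = 165 → ξ₂ = 14.89 mol, ξ₁ = 150.1 mol.
Outlet amounts (n = n₀ + Σ ν·ξ):
  A: 336 − 1(150.1) − 1(14.89) = 171
  B: 0 + 1(150.1) = 150.1
  D: 0 + 2(14.89) = 29.78
Total out = 350.9 mol; y_B = 150.1 / 350.9 = 0.4277.

0.428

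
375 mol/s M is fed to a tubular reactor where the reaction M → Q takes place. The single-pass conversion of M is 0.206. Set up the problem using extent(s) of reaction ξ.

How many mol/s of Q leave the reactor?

77.2 mol/s

M reacted = 0.206 × 375 = 77.25 mol/s; ν_M = −1, so ξ = 77.25/1 = 77.25 mol/s.
Outlet amounts (n = n₀ + ν ξ):
  M: 375 − 1(77.25) = 297.8
  Q: 0 + 1(77.25) = 77.25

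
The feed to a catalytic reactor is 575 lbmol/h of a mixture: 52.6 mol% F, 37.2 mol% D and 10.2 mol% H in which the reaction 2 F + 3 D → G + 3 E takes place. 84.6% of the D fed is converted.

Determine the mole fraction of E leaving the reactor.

0.352

D reacted = 0.846 × 213.9 = 181 lbmol/h; ν_D = −3, so ξ = 181/3 = 60.32 lbmol/h.
Outlet amounts (n = n₀ + ν ξ):
  F: 302.4 − 2(60.32) = 181.8
  D: 213.9 − 3(60.32) = 32.94
  G: 0 + 1(60.32) = 60.32
  E: 0 + 3(60.32) = 181
  H: 58.65 (inert)
Total out = 514.7 lbmol/h; y_E = 181 / 514.7 = 0.3516.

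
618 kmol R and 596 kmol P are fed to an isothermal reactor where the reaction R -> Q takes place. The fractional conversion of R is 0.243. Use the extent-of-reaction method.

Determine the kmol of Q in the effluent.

R reacted = 0.243 × 618 = 150.2 kmol; ν_R = −1, so ξ = 150.2/1 = 150.2 kmol.
Outlet amounts (n = n₀ + ν ξ):
  R: 618 − 1(150.2) = 467.8
  Q: 0 + 1(150.2) = 150.2
  P: 596 (inert)

150 kmol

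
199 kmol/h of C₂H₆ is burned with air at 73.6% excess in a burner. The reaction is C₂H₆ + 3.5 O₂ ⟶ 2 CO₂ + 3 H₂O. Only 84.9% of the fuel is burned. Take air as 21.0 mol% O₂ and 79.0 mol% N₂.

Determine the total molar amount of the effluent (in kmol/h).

Stoichiometric O₂ = 3.5 × 199 = 696.5 kmol/h; O₂ fed = 696.5 × 1.736 = 1209 kmol/h.
N₂ fed = 1209 × 79/21 = 4549 kmol/h.
Fuel reacted = 0.849 × 199 → ξ = 169 kmol/h.
Outlet (n = n₀ + ν ξ):
  C₂H₆: 199 − 1(169) = 30.05
  O₂: 1209 − 3.5(169) = 617.8
  N₂: 4549 (inert)
  CO₂: 0 + 2(169) = 337.9
  H₂O: 0 + 3(169) = 506.9
Total out = 30.05 + 617.8 + 4549 + 337.9 + 506.9 = 6041 kmol/h.

6040 kmol/h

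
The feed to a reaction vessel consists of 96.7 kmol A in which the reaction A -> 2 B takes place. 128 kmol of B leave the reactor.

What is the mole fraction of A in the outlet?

0.203

For B: n = n₀ + 2ξ → 128 = 0 + 2ξ, giving ξ = 64 kmol.
Outlet amounts (n = n₀ + ν ξ):
  A: 96.7 − 1(64) = 32.7
  B: 0 + 2(64) = 128
Total out = 160.7 kmol; y_A = 32.7 / 160.7 = 0.2035.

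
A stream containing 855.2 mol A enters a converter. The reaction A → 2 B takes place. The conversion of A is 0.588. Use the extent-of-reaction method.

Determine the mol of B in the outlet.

1010 mol

A reacted = 0.588 × 855.2 = 502.9 mol; ν_A = −1, so ξ = 502.9/1 = 502.9 mol.
Outlet amounts (n = n₀ + ν ξ):
  A: 855.2 − 1(502.9) = 352.3
  B: 0 + 2(502.9) = 1006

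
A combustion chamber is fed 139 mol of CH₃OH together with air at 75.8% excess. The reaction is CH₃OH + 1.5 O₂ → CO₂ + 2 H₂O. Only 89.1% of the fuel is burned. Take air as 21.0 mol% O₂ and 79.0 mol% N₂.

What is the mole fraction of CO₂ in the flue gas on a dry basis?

Stoichiometric O₂ = 1.5 × 139 = 208.5 mol; O₂ fed = 208.5 × 1.758 = 366.5 mol.
N₂ fed = 366.5 × 79/21 = 1379 mol.
Fuel reacted = 0.891 × 139 → ξ = 123.8 mol.
Outlet (n = n₀ + ν ξ):
  CH₃OH: 139 − 1(123.8) = 15.15
  O₂: 366.5 − 1.5(123.8) = 180.8
  N₂: 1379 (inert)
  CO₂: 0 + 1(123.8) = 123.8
  H₂O: 0 + 2(123.8) = 247.7
Dry total = 1699 mol; y_CO₂ (dry) = 123.8 / 1699 = 0.07291.

0.0729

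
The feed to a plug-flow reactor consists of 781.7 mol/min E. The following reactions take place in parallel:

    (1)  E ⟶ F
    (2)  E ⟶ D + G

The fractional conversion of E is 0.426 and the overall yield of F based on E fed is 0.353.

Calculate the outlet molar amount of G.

57.1 mol/min

Yield of F: 1ξ₁ / 781.7 = 0.353 → ξ₁ = 275.9 mol/min.
Conversion of E: 1ξ₁ + 1ξ₂ = 0.426 × 781.7 = 333 → ξ₂ = 57.06 mol/min.
Outlet amounts (n = n₀ + Σ ν·ξ):
  E: 781.7 − 1(275.9) − 1(57.06) = 448.7
  F: 0 + 1(275.9) = 275.9
  D: 0 + 1(57.06) = 57.06
  G: 0 + 1(57.06) = 57.06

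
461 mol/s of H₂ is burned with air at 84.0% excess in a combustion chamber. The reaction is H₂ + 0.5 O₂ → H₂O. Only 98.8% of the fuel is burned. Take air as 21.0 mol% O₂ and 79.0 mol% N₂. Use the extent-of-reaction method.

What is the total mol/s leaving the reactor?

Stoichiometric O₂ = 0.5 × 461 = 230.5 mol/s; O₂ fed = 230.5 × 1.840 = 424.1 mol/s.
N₂ fed = 424.1 × 79/21 = 1595 mol/s.
Fuel reacted = 0.988 × 461 → ξ = 455.5 mol/s.
Outlet (n = n₀ + ν ξ):
  H₂: 461 − 1(455.5) = 5.532
  O₂: 424.1 − 0.5(455.5) = 196.4
  N₂: 1595 (inert)
  H₂O: 0 + 1(455.5) = 455.5
Total out = 5.532 + 196.4 + 1595 + 455.5 = 2253 mol/s.

2250 mol/s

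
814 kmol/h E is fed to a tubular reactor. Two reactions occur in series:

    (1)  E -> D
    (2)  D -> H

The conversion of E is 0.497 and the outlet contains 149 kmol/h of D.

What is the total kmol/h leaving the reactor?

Conversion of E: E consumed = 1ξ₁ = 0.497 × 814 → ξ₁ = 404.6 kmol/h.
D balance: n_D = 0 + 1ξ₁ − 1ξ₂ = 149 → ξ₂ = (1·404.6 − 149)/1 = 255.6 kmol/h.
Outlet amounts (n = n₀ + Σ ν·ξ):
  E: 814 − 1(404.6) = 409.4
  D: 0 + 1(404.6) − 1(255.6) = 149
  H: 0 + 1(255.6) = 255.6
Total out = 409.4 + 149 + 255.6 = 814 kmol/h.

814 kmol/h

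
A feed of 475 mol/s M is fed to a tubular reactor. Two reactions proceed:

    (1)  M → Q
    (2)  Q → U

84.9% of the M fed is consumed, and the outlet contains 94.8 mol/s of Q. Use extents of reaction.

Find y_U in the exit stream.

Conversion of M: M consumed = 1ξ₁ = 0.849 × 475 → ξ₁ = 403.3 mol/s.
Q balance: n_Q = 0 + 1ξ₁ − 1ξ₂ = 94.8 → ξ₂ = (1·403.3 − 94.8)/1 = 308.5 mol/s.
Outlet amounts (n = n₀ + Σ ν·ξ):
  M: 475 − 1(403.3) = 71.73
  Q: 0 + 1(403.3) − 1(308.5) = 94.8
  U: 0 + 1(308.5) = 308.5
Total out = 475 mol/s; y_U = 308.5 / 475 = 0.6494.

0.649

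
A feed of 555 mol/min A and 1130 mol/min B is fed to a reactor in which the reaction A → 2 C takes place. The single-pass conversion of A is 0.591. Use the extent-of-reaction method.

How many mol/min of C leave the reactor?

656 mol/min

A reacted = 0.591 × 555 = 328 mol/min; ν_A = −1, so ξ = 328/1 = 328 mol/min.
Outlet amounts (n = n₀ + ν ξ):
  A: 555 − 1(328) = 227
  C: 0 + 2(328) = 656
  B: 1130 (inert)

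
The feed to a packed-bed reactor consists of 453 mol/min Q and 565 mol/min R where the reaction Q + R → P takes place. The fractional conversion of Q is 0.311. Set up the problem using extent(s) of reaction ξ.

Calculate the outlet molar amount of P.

Q reacted = 0.311 × 453 = 140.9 mol/min; ν_Q = −1, so ξ = 140.9/1 = 140.9 mol/min.
Outlet amounts (n = n₀ + ν ξ):
  Q: 453 − 1(140.9) = 312.1
  R: 565 − 1(140.9) = 424.1
  P: 0 + 1(140.9) = 140.9

141 mol/min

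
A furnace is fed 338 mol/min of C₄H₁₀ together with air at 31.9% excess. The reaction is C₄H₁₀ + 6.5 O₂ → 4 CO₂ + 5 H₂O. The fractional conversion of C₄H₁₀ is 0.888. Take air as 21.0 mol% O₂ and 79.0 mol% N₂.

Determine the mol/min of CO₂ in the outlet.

1200 mol/min

Stoichiometric O₂ = 6.5 × 338 = 2197 mol/min; O₂ fed = 2197 × 1.319 = 2898 mol/min.
N₂ fed = 2898 × 79/21 = 10900 mol/min.
Fuel reacted = 0.888 × 338 → ξ = 300.1 mol/min.
Outlet (n = n₀ + ν ξ):
  C₄H₁₀: 338 − 1(300.1) = 37.86
  O₂: 2898 − 6.5(300.1) = 946.9
  N₂: 10900 (inert)
  CO₂: 0 + 4(300.1) = 1201
  H₂O: 0 + 5(300.1) = 1501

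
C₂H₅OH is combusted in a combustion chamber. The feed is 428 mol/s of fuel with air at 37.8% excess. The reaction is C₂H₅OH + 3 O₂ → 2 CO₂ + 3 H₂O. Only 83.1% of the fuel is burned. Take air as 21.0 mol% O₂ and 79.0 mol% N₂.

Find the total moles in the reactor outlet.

Stoichiometric O₂ = 3 × 428 = 1284 mol/s; O₂ fed = 1284 × 1.378 = 1769 mol/s.
N₂ fed = 1769 × 79/21 = 6656 mol/s.
Fuel reacted = 0.831 × 428 → ξ = 355.7 mol/s.
Outlet (n = n₀ + ν ξ):
  C₂H₅OH: 428 − 1(355.7) = 72.33
  O₂: 1769 − 3(355.7) = 702.3
  N₂: 6656 (inert)
  CO₂: 0 + 2(355.7) = 711.3
  H₂O: 0 + 3(355.7) = 1067
Total out = 72.33 + 702.3 + 6656 + 711.3 + 1067 = 9209 mol/s.

9210 mol/s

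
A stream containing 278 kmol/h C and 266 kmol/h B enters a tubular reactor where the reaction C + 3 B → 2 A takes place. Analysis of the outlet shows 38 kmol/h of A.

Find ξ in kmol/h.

For A: n = n₀ + 2ξ → 38 = 0 + 2ξ, giving ξ = 19 kmol/h.
Outlet amounts (n = n₀ + ν ξ):
  C: 278 − 1(19) = 259
  B: 266 − 3(19) = 209
  A: 0 + 2(19) = 38

ξ = 19 kmol/h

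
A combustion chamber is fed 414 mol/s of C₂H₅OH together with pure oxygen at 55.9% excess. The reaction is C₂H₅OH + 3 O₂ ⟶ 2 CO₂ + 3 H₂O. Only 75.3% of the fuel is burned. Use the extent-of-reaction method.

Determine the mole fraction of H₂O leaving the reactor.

0.351

Stoichiometric O₂ = 3 × 414 = 1242 mol/s; O₂ fed = 1242 × 1.559 = 1936 mol/s.
Fuel reacted = 0.753 × 414 → ξ = 311.7 mol/s.
Outlet (n = n₀ + ν ξ):
  C₂H₅OH: 414 − 1(311.7) = 102.3
  O₂: 1936 − 3(311.7) = 1001
  CO₂: 0 + 2(311.7) = 623.5
  H₂O: 0 + 3(311.7) = 935.2
Total out = 2662 mol/s; y_H₂O = 935.2 / 2662 = 0.3513.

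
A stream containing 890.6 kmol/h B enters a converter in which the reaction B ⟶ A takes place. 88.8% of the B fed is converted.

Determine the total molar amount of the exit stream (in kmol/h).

B reacted = 0.888 × 890.6 = 790.9 kmol/h; ν_B = −1, so ξ = 790.9/1 = 790.9 kmol/h.
Outlet amounts (n = n₀ + ν ξ):
  B: 890.6 − 1(790.9) = 99.75
  A: 0 + 1(790.9) = 790.9
Total out = 99.75 + 790.9 = 890.6 kmol/h.

891 kmol/h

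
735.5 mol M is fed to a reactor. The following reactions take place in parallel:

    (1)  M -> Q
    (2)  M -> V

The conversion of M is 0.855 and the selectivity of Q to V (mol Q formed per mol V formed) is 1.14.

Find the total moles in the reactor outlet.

736 mol

Conversion of M: M consumed = 0.855 × 735.5 = 628.9 mol = 1ξ₁ + 1ξ₂.
Selectivity: 1ξ₁ / (1ξ₂) = 1.14 → ξ₁ = 1.14 ξ₂.
Substitute: (1·1.14 + 1) ξ₂ = 628.9 → ξ₂ = 293.9 mol, ξ₁ = 335 mol.
Outlet amounts (n = n₀ + Σ ν·ξ):
  M: 735.5 − 1(335) − 1(293.9) = 106.6
  Q: 0 + 1(335) = 335
  V: 0 + 1(293.9) = 293.9
Total out = 106.6 + 335 + 293.9 = 735.5 mol.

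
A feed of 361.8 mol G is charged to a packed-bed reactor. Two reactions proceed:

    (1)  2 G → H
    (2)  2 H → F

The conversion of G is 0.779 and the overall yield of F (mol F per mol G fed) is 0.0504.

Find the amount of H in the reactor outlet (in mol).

Conversion of G: G consumed = 2ξ₁ = 0.779 × 361.8 → ξ₁ = 140.9 mol.
Yield of F: 1ξ₂ / 361.8 = 0.0504 → ξ₂ = 18.23 mol.
Outlet amounts (n = n₀ + Σ ν·ξ):
  G: 361.8 − 2(140.9) = 79.96
  H: 0 + 1(140.9) − 2(18.23) = 104.5
  F: 0 + 1(18.23) = 18.23

104 mol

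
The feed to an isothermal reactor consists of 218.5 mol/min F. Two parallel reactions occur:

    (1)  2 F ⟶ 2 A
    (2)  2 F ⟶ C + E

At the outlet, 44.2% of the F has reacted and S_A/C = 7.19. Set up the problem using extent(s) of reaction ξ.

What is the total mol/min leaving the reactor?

Conversion of F: F consumed = 0.442 × 218.5 = 96.58 mol/min = 2ξ₁ + 2ξ₂.
Selectivity: 2ξ₁ / (1ξ₂) = 7.19 → ξ₁ = 3.595 ξ₂.
Substitute: (2·3.595 + 2) ξ₂ = 96.58 → ξ₂ = 10.51 mol/min, ξ₁ = 37.78 mol/min.
Outlet amounts (n = n₀ + Σ ν·ξ):
  F: 218.5 − 2(37.78) − 2(10.51) = 121.9
  A: 0 + 2(37.78) = 75.56
  C: 0 + 1(10.51) = 10.51
  E: 0 + 1(10.51) = 10.51
Total out = 121.9 + 75.56 + 10.51 + 10.51 = 218.5 mol/min.

218 mol/min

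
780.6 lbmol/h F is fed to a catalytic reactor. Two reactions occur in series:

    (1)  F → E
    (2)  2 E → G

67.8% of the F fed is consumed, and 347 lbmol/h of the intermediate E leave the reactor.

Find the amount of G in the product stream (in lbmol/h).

Conversion of F: F consumed = 1ξ₁ = 0.678 × 780.6 → ξ₁ = 529.2 lbmol/h.
E balance: n_E = 0 + 1ξ₁ − 2ξ₂ = 347 → ξ₂ = (1·529.2 − 347)/2 = 91.12 lbmol/h.
Outlet amounts (n = n₀ + Σ ν·ξ):
  F: 780.6 − 1(529.2) = 251.4
  E: 0 + 1(529.2) − 2(91.12) = 347
  G: 0 + 1(91.12) = 91.12

91.1 lbmol/h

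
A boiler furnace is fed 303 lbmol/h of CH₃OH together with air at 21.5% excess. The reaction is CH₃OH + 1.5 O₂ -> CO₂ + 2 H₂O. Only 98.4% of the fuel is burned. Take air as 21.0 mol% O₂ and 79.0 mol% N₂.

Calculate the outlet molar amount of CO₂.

Stoichiometric O₂ = 1.5 × 303 = 454.5 lbmol/h; O₂ fed = 454.5 × 1.215 = 552.2 lbmol/h.
N₂ fed = 552.2 × 79/21 = 2077 lbmol/h.
Fuel reacted = 0.984 × 303 → ξ = 298.2 lbmol/h.
Outlet (n = n₀ + ν ξ):
  CH₃OH: 303 − 1(298.2) = 4.848
  O₂: 552.2 − 1.5(298.2) = 105
  N₂: 2077 (inert)
  CO₂: 0 + 1(298.2) = 298.2
  H₂O: 0 + 2(298.2) = 596.3

298 lbmol/h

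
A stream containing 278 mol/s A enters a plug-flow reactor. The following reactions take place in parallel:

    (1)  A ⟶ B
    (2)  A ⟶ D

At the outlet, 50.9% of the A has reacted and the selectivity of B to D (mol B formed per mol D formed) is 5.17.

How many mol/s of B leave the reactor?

Conversion of A: A consumed = 0.509 × 278 = 141.5 mol/s = 1ξ₁ + 1ξ₂.
Selectivity: 1ξ₁ / (1ξ₂) = 5.17 → ξ₁ = 5.17 ξ₂.
Substitute: (1·5.17 + 1) ξ₂ = 141.5 → ξ₂ = 22.93 mol/s, ξ₁ = 118.6 mol/s.
Outlet amounts (n = n₀ + Σ ν·ξ):
  A: 278 − 1(118.6) − 1(22.93) = 136.5
  B: 0 + 1(118.6) = 118.6
  D: 0 + 1(22.93) = 22.93

119 mol/s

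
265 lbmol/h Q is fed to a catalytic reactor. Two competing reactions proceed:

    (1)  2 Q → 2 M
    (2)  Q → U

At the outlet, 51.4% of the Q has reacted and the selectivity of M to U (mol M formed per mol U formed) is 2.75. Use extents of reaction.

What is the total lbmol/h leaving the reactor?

265 lbmol/h

Conversion of Q: Q consumed = 0.514 × 265 = 136.2 lbmol/h = 2ξ₁ + 1ξ₂.
Selectivity: 2ξ₁ / (1ξ₂) = 2.75 → ξ₁ = 1.375 ξ₂.
Substitute: (2·1.375 + 1) ξ₂ = 136.2 → ξ₂ = 36.32 lbmol/h, ξ₁ = 49.94 lbmol/h.
Outlet amounts (n = n₀ + Σ ν·ξ):
  Q: 265 − 2(49.94) − 1(36.32) = 128.8
  M: 0 + 2(49.94) = 99.89
  U: 0 + 1(36.32) = 36.32
Total out = 128.8 + 99.89 + 36.32 = 265 lbmol/h.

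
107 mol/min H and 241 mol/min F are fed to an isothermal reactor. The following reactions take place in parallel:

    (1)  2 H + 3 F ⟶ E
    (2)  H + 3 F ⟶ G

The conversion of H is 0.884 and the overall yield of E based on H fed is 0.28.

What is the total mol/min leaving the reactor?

124 mol/min

Yield of E: 1ξ₁ / 107 = 0.28 → ξ₁ = 29.96 mol/min.
Conversion of H: 2ξ₁ + 1ξ₂ = 0.884 × 107 = 94.59 → ξ₂ = 34.67 mol/min.
Outlet amounts (n = n₀ + Σ ν·ξ):
  H: 107 − 2(29.96) − 1(34.67) = 12.41
  F: 241 − 3(29.96) − 3(34.67) = 47.12
  E: 0 + 1(29.96) = 29.96
  G: 0 + 1(34.67) = 34.67
Total out = 12.41 + 47.12 + 29.96 + 34.67 = 124.2 mol/min.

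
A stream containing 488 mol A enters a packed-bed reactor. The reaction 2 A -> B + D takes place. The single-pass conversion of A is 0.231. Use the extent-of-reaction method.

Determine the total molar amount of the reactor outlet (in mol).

A reacted = 0.231 × 488 = 112.7 mol; ν_A = −2, so ξ = 112.7/2 = 56.36 mol.
Outlet amounts (n = n₀ + ν ξ):
  A: 488 − 2(56.36) = 375.3
  B: 0 + 1(56.36) = 56.36
  D: 0 + 1(56.36) = 56.36
Total out = 375.3 + 56.36 + 56.36 = 488 mol.

488 mol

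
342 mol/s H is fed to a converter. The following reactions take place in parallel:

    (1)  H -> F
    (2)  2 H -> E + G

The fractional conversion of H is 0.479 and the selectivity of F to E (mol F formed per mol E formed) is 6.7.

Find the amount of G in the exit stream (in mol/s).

18.8 mol/s

Conversion of H: H consumed = 0.479 × 342 = 163.8 mol/s = 1ξ₁ + 2ξ₂.
Selectivity: 1ξ₁ / (1ξ₂) = 6.7 → ξ₁ = 6.7 ξ₂.
Substitute: (1·6.7 + 2) ξ₂ = 163.8 → ξ₂ = 18.83 mol/s, ξ₁ = 126.2 mol/s.
Outlet amounts (n = n₀ + Σ ν·ξ):
  H: 342 − 1(126.2) − 2(18.83) = 178.2
  F: 0 + 1(126.2) = 126.2
  E: 0 + 1(18.83) = 18.83
  G: 0 + 1(18.83) = 18.83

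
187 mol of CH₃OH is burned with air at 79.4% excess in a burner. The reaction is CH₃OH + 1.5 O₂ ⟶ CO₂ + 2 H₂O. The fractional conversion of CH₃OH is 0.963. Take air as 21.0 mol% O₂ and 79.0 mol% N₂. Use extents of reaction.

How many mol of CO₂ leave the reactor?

Stoichiometric O₂ = 1.5 × 187 = 280.5 mol; O₂ fed = 280.5 × 1.794 = 503.2 mol.
N₂ fed = 503.2 × 79/21 = 1893 mol.
Fuel reacted = 0.963 × 187 → ξ = 180.1 mol.
Outlet (n = n₀ + ν ξ):
  CH₃OH: 187 − 1(180.1) = 6.919
  O₂: 503.2 − 1.5(180.1) = 233.1
  N₂: 1893 (inert)
  CO₂: 0 + 1(180.1) = 180.1
  H₂O: 0 + 2(180.1) = 360.2

180 mol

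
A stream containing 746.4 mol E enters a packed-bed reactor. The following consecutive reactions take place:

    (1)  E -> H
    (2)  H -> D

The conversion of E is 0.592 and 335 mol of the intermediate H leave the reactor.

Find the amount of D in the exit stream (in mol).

Conversion of E: E consumed = 1ξ₁ = 0.592 × 746.4 → ξ₁ = 441.9 mol.
H balance: n_H = 0 + 1ξ₁ − 1ξ₂ = 335 → ξ₂ = (1·441.9 − 335)/1 = 106.9 mol.
Outlet amounts (n = n₀ + Σ ν·ξ):
  E: 746.4 − 1(441.9) = 304.5
  H: 0 + 1(441.9) − 1(106.9) = 335
  D: 0 + 1(106.9) = 106.9

107 mol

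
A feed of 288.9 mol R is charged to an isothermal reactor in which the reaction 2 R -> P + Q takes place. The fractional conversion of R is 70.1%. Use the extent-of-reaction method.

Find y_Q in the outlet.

0.35

R reacted = 0.701 × 288.9 = 202.5 mol; ν_R = −2, so ξ = 202.5/2 = 101.3 mol.
Outlet amounts (n = n₀ + ν ξ):
  R: 288.9 − 2(101.3) = 86.38
  P: 0 + 1(101.3) = 101.3
  Q: 0 + 1(101.3) = 101.3
Total out = 288.9 mol; y_Q = 101.3 / 288.9 = 0.3505.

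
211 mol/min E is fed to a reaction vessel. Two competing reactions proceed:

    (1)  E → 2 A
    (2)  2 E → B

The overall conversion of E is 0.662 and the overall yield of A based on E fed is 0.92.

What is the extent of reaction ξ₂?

ξ₂ = 21.3 mol/min

Yield of A: 2ξ₁ / 211 = 0.92 → ξ₁ = 97.06 mol/min.
Conversion of E: 1ξ₁ + 2ξ₂ = 0.662 × 211 = 139.7 → ξ₂ = 21.31 mol/min.
Outlet amounts (n = n₀ + Σ ν·ξ):
  E: 211 − 1(97.06) − 2(21.31) = 71.32
  A: 0 + 2(97.06) = 194.1
  B: 0 + 1(21.31) = 21.31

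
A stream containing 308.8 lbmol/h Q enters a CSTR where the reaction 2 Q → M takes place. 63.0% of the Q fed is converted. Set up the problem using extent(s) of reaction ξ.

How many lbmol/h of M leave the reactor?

97.3 lbmol/h

Q reacted = 0.63 × 308.8 = 194.5 lbmol/h; ν_Q = −2, so ξ = 194.5/2 = 97.27 lbmol/h.
Outlet amounts (n = n₀ + ν ξ):
  Q: 308.8 − 2(97.27) = 114.3
  M: 0 + 1(97.27) = 97.27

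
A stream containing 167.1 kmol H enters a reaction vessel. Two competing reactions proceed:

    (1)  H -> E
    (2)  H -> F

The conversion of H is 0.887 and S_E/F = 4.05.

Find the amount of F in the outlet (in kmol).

Conversion of H: H consumed = 0.887 × 167.1 = 148.2 kmol = 1ξ₁ + 1ξ₂.
Selectivity: 1ξ₁ / (1ξ₂) = 4.05 → ξ₁ = 4.05 ξ₂.
Substitute: (1·4.05 + 1) ξ₂ = 148.2 → ξ₂ = 29.35 kmol, ξ₁ = 118.9 kmol.
Outlet amounts (n = n₀ + Σ ν·ξ):
  H: 167.1 − 1(118.9) − 1(29.35) = 18.88
  E: 0 + 1(118.9) = 118.9
  F: 0 + 1(29.35) = 29.35

29.4 kmol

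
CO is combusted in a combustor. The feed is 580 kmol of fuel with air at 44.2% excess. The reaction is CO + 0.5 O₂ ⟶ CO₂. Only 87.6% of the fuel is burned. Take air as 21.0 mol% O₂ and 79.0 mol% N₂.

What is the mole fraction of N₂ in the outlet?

Stoichiometric O₂ = 0.5 × 580 = 290 kmol; O₂ fed = 290 × 1.442 = 418.2 kmol.
N₂ fed = 418.2 × 79/21 = 1573 kmol.
Fuel reacted = 0.876 × 580 → ξ = 508.1 kmol.
Outlet (n = n₀ + ν ξ):
  CO: 580 − 1(508.1) = 71.92
  O₂: 418.2 − 0.5(508.1) = 164.1
  N₂: 1573 (inert)
  CO₂: 0 + 1(508.1) = 508.1
Total out = 2317 kmol; y_N₂ = 1573 / 2317 = 0.6789.

0.679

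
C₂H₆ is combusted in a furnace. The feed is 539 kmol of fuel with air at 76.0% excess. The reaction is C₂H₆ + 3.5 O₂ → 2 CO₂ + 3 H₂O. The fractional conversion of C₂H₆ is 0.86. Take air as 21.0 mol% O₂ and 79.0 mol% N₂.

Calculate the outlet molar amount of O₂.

1700 kmol

Stoichiometric O₂ = 3.5 × 539 = 1886 kmol; O₂ fed = 1886 × 1.760 = 3320 kmol.
N₂ fed = 3320 × 79/21 = 12490 kmol.
Fuel reacted = 0.86 × 539 → ξ = 463.5 kmol.
Outlet (n = n₀ + ν ξ):
  C₂H₆: 539 − 1(463.5) = 75.46
  O₂: 3320 − 3.5(463.5) = 1698
  N₂: 12490 (inert)
  CO₂: 0 + 2(463.5) = 927.1
  H₂O: 0 + 3(463.5) = 1391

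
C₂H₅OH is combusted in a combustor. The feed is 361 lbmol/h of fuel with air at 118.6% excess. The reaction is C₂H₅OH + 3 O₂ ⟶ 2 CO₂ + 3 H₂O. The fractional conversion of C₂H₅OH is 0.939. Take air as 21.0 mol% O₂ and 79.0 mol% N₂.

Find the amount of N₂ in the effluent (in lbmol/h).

8910 lbmol/h

Stoichiometric O₂ = 3 × 361 = 1083 lbmol/h; O₂ fed = 1083 × 2.186 = 2367 lbmol/h.
N₂ fed = 2367 × 79/21 = 8906 lbmol/h.
Fuel reacted = 0.939 × 361 → ξ = 339 lbmol/h.
Outlet (n = n₀ + ν ξ):
  C₂H₅OH: 361 − 1(339) = 22.02
  O₂: 2367 − 3(339) = 1351
  N₂: 8906 (inert)
  CO₂: 0 + 2(339) = 678
  H₂O: 0 + 3(339) = 1017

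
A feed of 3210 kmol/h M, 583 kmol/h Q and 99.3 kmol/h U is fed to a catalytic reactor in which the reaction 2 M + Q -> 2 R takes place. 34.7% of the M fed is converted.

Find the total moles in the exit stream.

3340 kmol/h

M reacted = 0.347 × 3210 = 1114 kmol/h; ν_M = −2, so ξ = 1114/2 = 556.9 kmol/h.
Outlet amounts (n = n₀ + ν ξ):
  M: 3210 − 2(556.9) = 2096
  Q: 583 − 1(556.9) = 26.07
  R: 0 + 2(556.9) = 1114
  U: 99.3 (inert)
Total out = 2096 + 26.07 + 1114 + 99.3 = 3335 kmol/h.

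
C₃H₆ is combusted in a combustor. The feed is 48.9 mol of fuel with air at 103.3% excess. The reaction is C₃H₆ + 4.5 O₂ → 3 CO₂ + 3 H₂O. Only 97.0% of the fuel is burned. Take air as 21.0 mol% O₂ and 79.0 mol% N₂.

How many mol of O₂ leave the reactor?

Stoichiometric O₂ = 4.5 × 48.9 = 220 mol; O₂ fed = 220 × 2.033 = 447.4 mol.
N₂ fed = 447.4 × 79/21 = 1683 mol.
Fuel reacted = 0.97 × 48.9 → ξ = 47.43 mol.
Outlet (n = n₀ + ν ξ):
  C₃H₆: 48.9 − 1(47.43) = 1.467
  O₂: 447.4 − 4.5(47.43) = 233.9
  N₂: 1683 (inert)
  CO₂: 0 + 3(47.43) = 142.3
  H₂O: 0 + 3(47.43) = 142.3

234 mol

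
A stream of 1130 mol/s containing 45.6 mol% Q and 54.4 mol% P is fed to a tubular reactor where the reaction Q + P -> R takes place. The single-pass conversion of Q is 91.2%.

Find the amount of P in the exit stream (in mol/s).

145 mol/s

Q reacted = 0.912 × 515.3 = 469.9 mol/s; ν_Q = −1, so ξ = 469.9/1 = 469.9 mol/s.
Outlet amounts (n = n₀ + ν ξ):
  Q: 515.3 − 1(469.9) = 45.34
  P: 614.7 − 1(469.9) = 144.8
  R: 0 + 1(469.9) = 469.9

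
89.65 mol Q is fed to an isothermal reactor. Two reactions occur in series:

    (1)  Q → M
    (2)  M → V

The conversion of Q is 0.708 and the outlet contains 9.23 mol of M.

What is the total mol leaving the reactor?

Conversion of Q: Q consumed = 1ξ₁ = 0.708 × 89.65 → ξ₁ = 63.47 mol.
M balance: n_M = 0 + 1ξ₁ − 1ξ₂ = 9.23 → ξ₂ = (1·63.47 − 9.23)/1 = 54.24 mol.
Outlet amounts (n = n₀ + Σ ν·ξ):
  Q: 89.65 − 1(63.47) = 26.18
  M: 0 + 1(63.47) − 1(54.24) = 9.23
  V: 0 + 1(54.24) = 54.24
Total out = 26.18 + 9.23 + 54.24 = 89.65 mol.

89.7 mol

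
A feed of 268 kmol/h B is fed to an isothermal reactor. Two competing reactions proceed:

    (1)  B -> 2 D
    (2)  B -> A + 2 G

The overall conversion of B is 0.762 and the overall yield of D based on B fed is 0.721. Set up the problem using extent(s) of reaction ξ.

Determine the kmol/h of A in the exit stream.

Yield of D: 2ξ₁ / 268 = 0.721 → ξ₁ = 96.61 kmol/h.
Conversion of B: 1ξ₁ + 1ξ₂ = 0.762 × 268 = 204.2 → ξ₂ = 107.6 kmol/h.
Outlet amounts (n = n₀ + Σ ν·ξ):
  B: 268 − 1(96.61) − 1(107.6) = 63.78
  D: 0 + 2(96.61) = 193.2
  A: 0 + 1(107.6) = 107.6
  G: 0 + 2(107.6) = 215.2

108 kmol/h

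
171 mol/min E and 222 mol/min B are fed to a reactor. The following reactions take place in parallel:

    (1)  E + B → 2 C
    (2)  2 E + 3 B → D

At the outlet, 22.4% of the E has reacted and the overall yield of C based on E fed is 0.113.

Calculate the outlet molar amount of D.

Yield of C: 2ξ₁ / 171 = 0.113 → ξ₁ = 9.662 mol/min.
Conversion of E: 1ξ₁ + 2ξ₂ = 0.224 × 171 = 38.3 → ξ₂ = 14.32 mol/min.
Outlet amounts (n = n₀ + Σ ν·ξ):
  E: 171 − 1(9.662) − 2(14.32) = 132.7
  B: 222 − 1(9.662) − 3(14.32) = 169.4
  C: 0 + 2(9.662) = 19.32
  D: 0 + 1(14.32) = 14.32

14.3 mol/min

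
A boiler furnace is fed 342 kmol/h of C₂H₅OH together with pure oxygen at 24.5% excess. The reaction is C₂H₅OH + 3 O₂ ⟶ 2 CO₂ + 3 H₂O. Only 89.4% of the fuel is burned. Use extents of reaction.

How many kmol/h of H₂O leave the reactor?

917 kmol/h

Stoichiometric O₂ = 3 × 342 = 1026 kmol/h; O₂ fed = 1026 × 1.245 = 1277 kmol/h.
Fuel reacted = 0.894 × 342 → ξ = 305.7 kmol/h.
Outlet (n = n₀ + ν ξ):
  C₂H₅OH: 342 − 1(305.7) = 36.25
  O₂: 1277 − 3(305.7) = 360.1
  CO₂: 0 + 2(305.7) = 611.5
  H₂O: 0 + 3(305.7) = 917.2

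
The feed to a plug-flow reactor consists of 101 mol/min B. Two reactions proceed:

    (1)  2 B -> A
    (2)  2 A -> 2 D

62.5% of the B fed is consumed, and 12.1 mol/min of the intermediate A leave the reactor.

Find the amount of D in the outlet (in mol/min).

Conversion of B: B consumed = 2ξ₁ = 0.625 × 101 → ξ₁ = 31.56 mol/min.
A balance: n_A = 0 + 1ξ₁ − 2ξ₂ = 12.1 → ξ₂ = (1·31.56 − 12.1)/2 = 9.731 mol/min.
Outlet amounts (n = n₀ + Σ ν·ξ):
  B: 101 − 2(31.56) = 37.88
  A: 0 + 1(31.56) − 2(9.731) = 12.1
  D: 0 + 2(9.731) = 19.46

19.5 mol/min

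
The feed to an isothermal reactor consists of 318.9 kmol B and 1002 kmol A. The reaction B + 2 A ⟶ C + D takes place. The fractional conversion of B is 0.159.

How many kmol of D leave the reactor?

B reacted = 0.159 × 318.9 = 50.71 kmol; ν_B = −1, so ξ = 50.71/1 = 50.71 kmol.
Outlet amounts (n = n₀ + ν ξ):
  B: 318.9 − 1(50.71) = 268.2
  A: 1002 − 2(50.71) = 900.6
  C: 0 + 1(50.71) = 50.71
  D: 0 + 1(50.71) = 50.71

50.7 kmol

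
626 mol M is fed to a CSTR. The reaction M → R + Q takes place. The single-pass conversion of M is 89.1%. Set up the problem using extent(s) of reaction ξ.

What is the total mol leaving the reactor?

1180 mol

M reacted = 0.891 × 626 = 557.8 mol; ν_M = −1, so ξ = 557.8/1 = 557.8 mol.
Outlet amounts (n = n₀ + ν ξ):
  M: 626 − 1(557.8) = 68.23
  R: 0 + 1(557.8) = 557.8
  Q: 0 + 1(557.8) = 557.8
Total out = 68.23 + 557.8 + 557.8 = 1184 mol.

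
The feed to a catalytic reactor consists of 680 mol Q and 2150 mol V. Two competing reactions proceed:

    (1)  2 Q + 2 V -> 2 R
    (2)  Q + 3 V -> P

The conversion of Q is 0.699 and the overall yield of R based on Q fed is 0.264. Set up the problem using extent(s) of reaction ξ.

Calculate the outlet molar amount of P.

296 mol

Yield of R: 2ξ₁ / 680 = 0.264 → ξ₁ = 89.76 mol.
Conversion of Q: 2ξ₁ + 1ξ₂ = 0.699 × 680 = 475.3 → ξ₂ = 295.8 mol.
Outlet amounts (n = n₀ + Σ ν·ξ):
  Q: 680 − 2(89.76) − 1(295.8) = 204.7
  V: 2150 − 2(89.76) − 3(295.8) = 1083
  R: 0 + 2(89.76) = 179.5
  P: 0 + 1(295.8) = 295.8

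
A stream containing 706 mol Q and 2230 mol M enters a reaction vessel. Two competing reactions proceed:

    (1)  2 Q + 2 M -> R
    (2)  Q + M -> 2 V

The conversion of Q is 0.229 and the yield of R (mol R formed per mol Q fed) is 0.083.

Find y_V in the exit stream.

Yield of R: 1ξ₁ / 706 = 0.083 → ξ₁ = 58.6 mol.
Conversion of Q: 2ξ₁ + 1ξ₂ = 0.229 × 706 = 161.7 → ξ₂ = 44.48 mol.
Outlet amounts (n = n₀ + Σ ν·ξ):
  Q: 706 − 2(58.6) − 1(44.48) = 544.3
  M: 2230 − 2(58.6) − 1(44.48) = 2068
  R: 0 + 1(58.6) = 58.6
  V: 0 + 2(44.48) = 88.96
Total out = 2760 mol; y_V = 88.96 / 2760 = 0.03223.

0.0322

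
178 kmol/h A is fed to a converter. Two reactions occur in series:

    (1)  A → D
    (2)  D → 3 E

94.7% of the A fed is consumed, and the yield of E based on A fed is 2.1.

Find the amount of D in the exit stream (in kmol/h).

Conversion of A: A consumed = 1ξ₁ = 0.947 × 178 → ξ₁ = 168.6 kmol/h.
Yield of E: 3ξ₂ / 178 = 2.1 → ξ₂ = 124.6 kmol/h.
Outlet amounts (n = n₀ + Σ ν·ξ):
  A: 178 − 1(168.6) = 9.434
  D: 0 + 1(168.6) − 1(124.6) = 43.97
  E: 0 + 3(124.6) = 373.8

44 kmol/h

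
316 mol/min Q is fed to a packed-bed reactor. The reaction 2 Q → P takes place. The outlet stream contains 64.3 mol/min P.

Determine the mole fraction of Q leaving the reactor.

0.745

For P: n = n₀ + 1ξ → 64.3 = 0 + 1ξ, giving ξ = 64.3 mol/min.
Outlet amounts (n = n₀ + ν ξ):
  Q: 316 − 2(64.3) = 187.4
  P: 0 + 1(64.3) = 64.3
Total out = 251.7 mol/min; y_Q = 187.4 / 251.7 = 0.7445.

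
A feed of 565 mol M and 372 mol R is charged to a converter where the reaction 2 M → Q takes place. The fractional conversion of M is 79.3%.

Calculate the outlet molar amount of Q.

M reacted = 0.793 × 565 = 448 mol; ν_M = −2, so ξ = 448/2 = 224 mol.
Outlet amounts (n = n₀ + ν ξ):
  M: 565 − 2(224) = 117
  Q: 0 + 1(224) = 224
  R: 372 (inert)

224 mol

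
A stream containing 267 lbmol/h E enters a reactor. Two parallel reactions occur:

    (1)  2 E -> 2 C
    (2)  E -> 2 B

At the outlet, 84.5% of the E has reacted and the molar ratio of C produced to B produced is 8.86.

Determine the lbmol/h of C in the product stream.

Conversion of E: E consumed = 0.845 × 267 = 225.6 lbmol/h = 2ξ₁ + 1ξ₂.
Selectivity: 2ξ₁ / (2ξ₂) = 8.86 → ξ₁ = 8.86 ξ₂.
Substitute: (2·8.86 + 1) ξ₂ = 225.6 → ξ₂ = 12.05 lbmol/h, ξ₁ = 106.8 lbmol/h.
Outlet amounts (n = n₀ + Σ ν·ξ):
  E: 267 − 2(106.8) − 1(12.05) = 41.39
  C: 0 + 2(106.8) = 213.6
  B: 0 + 2(12.05) = 24.1

214 lbmol/h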